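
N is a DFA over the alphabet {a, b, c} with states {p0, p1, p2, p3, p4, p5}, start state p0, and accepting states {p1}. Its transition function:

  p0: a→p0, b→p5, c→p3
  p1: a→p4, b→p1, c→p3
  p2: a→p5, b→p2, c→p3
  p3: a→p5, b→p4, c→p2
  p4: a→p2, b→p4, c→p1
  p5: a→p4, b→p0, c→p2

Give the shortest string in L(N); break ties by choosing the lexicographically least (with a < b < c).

A breadth-first search from p0 reaches an accepting state first via the path p0 → p5 → p4 → p1 on input bac.
No string of length < 3 is accepted (BFS exhausts all shorter strings without reaching an accepting state), and bac is the lexicographically least accepting string of length 3.

bac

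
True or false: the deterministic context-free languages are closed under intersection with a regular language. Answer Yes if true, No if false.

Yes

Run the DPDA and a DFA for the regular language in lock-step (product of the two finite controls, one shared stack, the DFA component advancing only on genuine input moves); the result is still deterministic and accepts when both components accept.
So the deterministic context-free languages are closed under intersection with a regular language.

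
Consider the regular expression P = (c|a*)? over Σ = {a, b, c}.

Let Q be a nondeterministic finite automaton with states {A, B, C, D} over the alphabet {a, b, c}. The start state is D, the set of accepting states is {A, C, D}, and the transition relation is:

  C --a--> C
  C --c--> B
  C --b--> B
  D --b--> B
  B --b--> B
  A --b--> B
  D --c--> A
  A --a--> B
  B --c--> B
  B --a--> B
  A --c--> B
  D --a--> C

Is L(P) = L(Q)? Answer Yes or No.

Converting the expression P to a DFA (subset construction, then merging equivalent states) gives the minimal DFA with states {p0, p1, p2, p3}, start state p0, accepting states {p0, p1, p3} and transitions p0: a→p1, b→p2, c→p3; p1: a→p1, b→p2, c→p2; p2: a→p2, b→p2, c→p2; p3: a→p2, b→p2, c→p2.
Exploring the product automaton P × Q from the start pair (p0, D), following both machines on each input symbol, reaches 4 state pairs: (p0, D), (p1, C), (p2, B), (p3, A).
P accepts in {p0, p1, p3} and Q accepts in {A, C, D}. In every reachable pair the two components are either both accepting — (p0, D), (p1, C), (p3, A) — or both non-accepting, so no string is accepted by exactly one of the machines: L(P) \ L(Q) and L(Q) \ L(P) are both empty.
Hence every string is accepted by P iff it is accepted by Q, and the two languages coincide.

Yes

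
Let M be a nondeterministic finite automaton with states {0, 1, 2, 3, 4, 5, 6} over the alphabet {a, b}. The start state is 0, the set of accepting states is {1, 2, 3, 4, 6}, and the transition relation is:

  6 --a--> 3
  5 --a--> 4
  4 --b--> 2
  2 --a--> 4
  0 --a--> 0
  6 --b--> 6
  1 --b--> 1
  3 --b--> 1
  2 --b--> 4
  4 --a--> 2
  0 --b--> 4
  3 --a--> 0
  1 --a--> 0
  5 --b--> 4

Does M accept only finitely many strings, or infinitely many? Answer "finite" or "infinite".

State 0 is reachable from the start and can reach an accepting state, and it lies on the cycle 0 → 0.
Traversing that cycle any number of times yields accepted strings of unbounded length, so the language is infinite.

infinite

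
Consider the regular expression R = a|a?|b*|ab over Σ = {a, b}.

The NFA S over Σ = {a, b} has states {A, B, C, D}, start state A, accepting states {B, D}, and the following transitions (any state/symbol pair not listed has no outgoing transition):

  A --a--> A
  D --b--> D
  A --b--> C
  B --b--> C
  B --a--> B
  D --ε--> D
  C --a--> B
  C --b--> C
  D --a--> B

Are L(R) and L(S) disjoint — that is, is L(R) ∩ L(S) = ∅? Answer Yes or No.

Converting the expression R to a DFA (subset construction, then merging equivalent states) gives the minimal DFA with states {r0, r1, r2, r3, r4}, start state r0, accepting states {r0, r1, r2, r4} and transitions r0: a→r1, b→r2; r1: a→r3, b→r4; r2: a→r3, b→r2; r3: a→r3, b→r3; r4: a→r3, b→r3.
Exploring the product automaton R × S from the start pair (r0, A), following both machines on each input symbol, reaches 7 state pairs: (r0, A), (r1, A), (r2, C), (r3, A), (r4, C), (r3, B), (r3, C).
R accepts in {r0, r1, r2, r4} and S accepts in {B, D}; no reachable pair has both components accepting, so no string drives both machines to acceptance simultaneously and L(R) ∩ L(S) = ∅.
So no string is accepted by both, and the intersection is empty.

Yes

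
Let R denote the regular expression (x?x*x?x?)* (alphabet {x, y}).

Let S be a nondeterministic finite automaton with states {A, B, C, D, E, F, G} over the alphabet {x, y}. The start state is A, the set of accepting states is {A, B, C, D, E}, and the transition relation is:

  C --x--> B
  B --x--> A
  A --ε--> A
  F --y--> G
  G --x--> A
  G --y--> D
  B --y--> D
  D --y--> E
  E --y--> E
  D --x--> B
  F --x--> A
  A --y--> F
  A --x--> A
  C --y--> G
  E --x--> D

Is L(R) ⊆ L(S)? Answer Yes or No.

Converting the expression R to a DFA (subset construction, then merging equivalent states) gives the minimal DFA with states {r0, r1}, start state r0, accepting states {r0} and transitions r0: x→r0, y→r1; r1: x→r1, y→r1.
Exploring the product automaton R × S from the start pair (r0, A), following both machines on each input symbol, reaches 7 state pairs: (r0, A), (r1, F), (r1, A), (r1, G), (r1, D), (r1, B), (r1, E).
R accepts in {r0} and S accepts in {A, B, C, D, E}. The reachable pairs whose R-component is accepting are (r0, A); in each of them the S-component is accepting too, so the product for L(R) \ L(S) (R-component accepting, S-component rejecting) has no reachable accepting pair and the difference is empty.
Hence every string in L(R) is also in L(S).

Yes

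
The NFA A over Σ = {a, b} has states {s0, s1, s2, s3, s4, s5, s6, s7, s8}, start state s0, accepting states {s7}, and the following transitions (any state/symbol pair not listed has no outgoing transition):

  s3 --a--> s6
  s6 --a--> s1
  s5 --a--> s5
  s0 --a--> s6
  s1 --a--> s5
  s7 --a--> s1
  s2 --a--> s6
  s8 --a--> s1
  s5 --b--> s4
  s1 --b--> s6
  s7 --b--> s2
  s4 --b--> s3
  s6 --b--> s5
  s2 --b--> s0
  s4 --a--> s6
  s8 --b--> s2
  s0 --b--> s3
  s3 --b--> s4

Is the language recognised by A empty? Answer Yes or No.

The states reachable from the start state are {s0, s1, s3, s4, s5, s6}.
None of the accepting states {s7} is reachable, so no string is accepted and L(A) = ∅.

Yes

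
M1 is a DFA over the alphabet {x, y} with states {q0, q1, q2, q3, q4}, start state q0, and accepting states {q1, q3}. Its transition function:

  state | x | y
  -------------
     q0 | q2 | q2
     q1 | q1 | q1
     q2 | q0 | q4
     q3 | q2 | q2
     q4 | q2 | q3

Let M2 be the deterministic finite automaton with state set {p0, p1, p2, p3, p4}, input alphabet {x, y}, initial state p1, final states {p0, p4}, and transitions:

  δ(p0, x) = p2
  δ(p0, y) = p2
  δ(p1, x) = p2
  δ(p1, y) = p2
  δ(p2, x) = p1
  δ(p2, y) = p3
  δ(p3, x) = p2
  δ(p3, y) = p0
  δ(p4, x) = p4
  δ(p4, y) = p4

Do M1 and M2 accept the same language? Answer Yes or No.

Exploring the product automaton M1 × M2 from the start pair (q0, p1), following both machines on each input symbol, reaches 4 state pairs: (q0, p1), (q2, p2), (q4, p3), (q3, p0).
M1 accepts in {q1, q3} and M2 accepts in {p0, p4}. In every reachable pair the two components are either both accepting — (q3, p0) — or both non-accepting, so no string is accepted by exactly one of the machines: L(M1) \ L(M2) and L(M2) \ L(M1) are both empty.
Hence every string is accepted by M1 iff it is accepted by M2, and the two languages coincide.

Yes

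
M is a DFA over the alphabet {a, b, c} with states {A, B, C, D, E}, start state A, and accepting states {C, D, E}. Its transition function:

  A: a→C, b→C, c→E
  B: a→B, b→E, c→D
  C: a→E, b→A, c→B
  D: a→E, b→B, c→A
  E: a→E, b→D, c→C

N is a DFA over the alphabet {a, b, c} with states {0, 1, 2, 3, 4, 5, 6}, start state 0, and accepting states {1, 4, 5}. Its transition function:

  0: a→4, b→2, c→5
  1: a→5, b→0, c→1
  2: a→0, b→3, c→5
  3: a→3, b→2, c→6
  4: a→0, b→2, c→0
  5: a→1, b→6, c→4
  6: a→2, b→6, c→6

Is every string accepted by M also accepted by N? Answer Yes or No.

No

The string b is in L(M) but not in L(N).
So L(M) ⊄ L(N).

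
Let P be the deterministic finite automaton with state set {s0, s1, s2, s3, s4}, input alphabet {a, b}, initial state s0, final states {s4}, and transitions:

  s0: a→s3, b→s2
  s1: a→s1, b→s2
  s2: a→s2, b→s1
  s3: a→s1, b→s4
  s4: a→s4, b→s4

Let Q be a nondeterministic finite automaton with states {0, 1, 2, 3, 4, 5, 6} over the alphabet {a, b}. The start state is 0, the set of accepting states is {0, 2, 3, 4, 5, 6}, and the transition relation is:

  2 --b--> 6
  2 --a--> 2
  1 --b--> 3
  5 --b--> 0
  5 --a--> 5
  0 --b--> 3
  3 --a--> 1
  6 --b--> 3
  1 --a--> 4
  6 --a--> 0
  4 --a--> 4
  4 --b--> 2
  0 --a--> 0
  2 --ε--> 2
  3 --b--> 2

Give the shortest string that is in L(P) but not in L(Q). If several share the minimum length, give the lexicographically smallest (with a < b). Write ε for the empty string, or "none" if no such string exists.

aba

The string aba is accepted by P but not by Q.
No shorter string lies in the difference, and aba is the lexicographically first length-3 string in L(P) \ L(Q).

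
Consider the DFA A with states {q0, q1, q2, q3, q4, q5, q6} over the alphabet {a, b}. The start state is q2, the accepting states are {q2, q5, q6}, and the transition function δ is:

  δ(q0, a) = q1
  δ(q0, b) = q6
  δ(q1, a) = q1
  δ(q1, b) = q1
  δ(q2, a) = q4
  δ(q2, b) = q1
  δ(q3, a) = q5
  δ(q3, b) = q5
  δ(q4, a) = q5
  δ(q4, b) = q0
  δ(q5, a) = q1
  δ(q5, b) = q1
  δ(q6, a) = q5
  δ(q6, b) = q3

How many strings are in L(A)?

6

The useful subgraph on states {q0, q2, q3, q4, q5, q6} is acyclic, so L(A) is finite; the longest accepting path visits 6 useful states, giving maximum string length 5.
Counting accepting paths from q2 by length: 1 of length 0, 1 of length 2, 1 of length 3, 1 of length 4, 2 of length 5. Total 6.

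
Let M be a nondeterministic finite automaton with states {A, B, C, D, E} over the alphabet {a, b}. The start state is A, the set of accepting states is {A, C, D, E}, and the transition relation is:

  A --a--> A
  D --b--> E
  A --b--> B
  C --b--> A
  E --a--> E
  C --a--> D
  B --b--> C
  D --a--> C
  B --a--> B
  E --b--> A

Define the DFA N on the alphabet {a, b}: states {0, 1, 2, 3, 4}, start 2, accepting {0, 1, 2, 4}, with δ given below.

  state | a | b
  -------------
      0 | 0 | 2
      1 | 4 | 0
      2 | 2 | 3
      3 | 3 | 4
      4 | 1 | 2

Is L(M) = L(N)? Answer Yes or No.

Yes

Exploring the product automaton M × N from the start pair (A, 2), following both machines on each input symbol, reaches 5 state pairs: (A, 2), (B, 3), (C, 4), (D, 1), (E, 0).
M accepts in {A, C, D, E} and N accepts in {0, 1, 2, 4}. In every reachable pair the two components are either both accepting — (A, 2), (C, 4), (D, 1), (E, 0) — or both non-accepting, so no string is accepted by exactly one of the machines: L(M) \ L(N) and L(N) \ L(M) are both empty.
Hence every string is accepted by M iff it is accepted by N, and the two languages coincide.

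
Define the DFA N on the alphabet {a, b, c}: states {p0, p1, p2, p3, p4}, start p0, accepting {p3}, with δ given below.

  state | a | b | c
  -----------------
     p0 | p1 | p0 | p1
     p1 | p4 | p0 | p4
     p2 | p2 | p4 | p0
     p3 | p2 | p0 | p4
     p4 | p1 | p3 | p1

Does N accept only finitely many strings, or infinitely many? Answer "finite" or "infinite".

State p0 is reachable from the start and can reach an accepting state, and it lies on the cycle p0 → p0.
Traversing that cycle any number of times yields accepted strings of unbounded length, so the language is infinite.

infinite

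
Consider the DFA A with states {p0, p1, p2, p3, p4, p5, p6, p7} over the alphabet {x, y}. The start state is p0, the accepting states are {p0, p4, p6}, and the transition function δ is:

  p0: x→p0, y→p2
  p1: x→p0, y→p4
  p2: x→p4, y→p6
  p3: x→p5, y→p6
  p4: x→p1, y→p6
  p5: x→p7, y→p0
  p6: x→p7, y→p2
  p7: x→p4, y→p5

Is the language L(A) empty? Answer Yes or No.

The empty string ε is accepted: the run p0 ends in the accepting state p0.
Since at least one string is accepted, L(A) is not empty.

No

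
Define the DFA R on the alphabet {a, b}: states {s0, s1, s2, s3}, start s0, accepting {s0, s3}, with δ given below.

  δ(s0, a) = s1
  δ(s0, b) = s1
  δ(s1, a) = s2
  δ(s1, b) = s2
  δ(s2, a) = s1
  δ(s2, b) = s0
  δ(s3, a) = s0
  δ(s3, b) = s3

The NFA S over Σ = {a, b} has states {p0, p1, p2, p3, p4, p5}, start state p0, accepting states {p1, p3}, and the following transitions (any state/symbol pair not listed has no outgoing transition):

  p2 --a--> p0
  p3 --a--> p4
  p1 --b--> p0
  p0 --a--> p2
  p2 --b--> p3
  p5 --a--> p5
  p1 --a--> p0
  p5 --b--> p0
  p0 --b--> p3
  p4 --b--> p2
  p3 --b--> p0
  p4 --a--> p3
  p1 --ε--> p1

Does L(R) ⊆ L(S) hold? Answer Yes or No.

No

The empty string ε is in L(R) but not in L(S).
So L(R) ⊄ L(S).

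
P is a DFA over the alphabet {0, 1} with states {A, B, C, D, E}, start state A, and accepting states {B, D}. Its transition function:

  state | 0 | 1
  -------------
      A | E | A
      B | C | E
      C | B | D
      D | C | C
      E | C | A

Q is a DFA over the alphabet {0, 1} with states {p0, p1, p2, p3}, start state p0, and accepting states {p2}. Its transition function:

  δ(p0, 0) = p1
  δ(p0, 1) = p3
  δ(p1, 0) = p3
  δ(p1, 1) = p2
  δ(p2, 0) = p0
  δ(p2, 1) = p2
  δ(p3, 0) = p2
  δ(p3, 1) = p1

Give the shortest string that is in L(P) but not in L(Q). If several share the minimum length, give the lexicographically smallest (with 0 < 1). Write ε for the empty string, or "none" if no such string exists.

The string 001 is accepted by P but not by Q.
No shorter string lies in the difference, and 001 is the lexicographically first length-3 string in L(P) \ L(Q).

001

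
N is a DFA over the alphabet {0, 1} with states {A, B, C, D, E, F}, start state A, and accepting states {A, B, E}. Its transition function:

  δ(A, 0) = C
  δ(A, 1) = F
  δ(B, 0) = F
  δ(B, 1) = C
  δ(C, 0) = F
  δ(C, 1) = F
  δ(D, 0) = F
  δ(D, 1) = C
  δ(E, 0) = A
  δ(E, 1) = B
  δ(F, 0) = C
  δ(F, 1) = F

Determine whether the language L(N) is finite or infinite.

The useful states (reachable from A and able to reach an accepting state) are {A}.
Restricted to these states the transition graph has no cycle, so every accepting path has bounded length and L is finite.

finite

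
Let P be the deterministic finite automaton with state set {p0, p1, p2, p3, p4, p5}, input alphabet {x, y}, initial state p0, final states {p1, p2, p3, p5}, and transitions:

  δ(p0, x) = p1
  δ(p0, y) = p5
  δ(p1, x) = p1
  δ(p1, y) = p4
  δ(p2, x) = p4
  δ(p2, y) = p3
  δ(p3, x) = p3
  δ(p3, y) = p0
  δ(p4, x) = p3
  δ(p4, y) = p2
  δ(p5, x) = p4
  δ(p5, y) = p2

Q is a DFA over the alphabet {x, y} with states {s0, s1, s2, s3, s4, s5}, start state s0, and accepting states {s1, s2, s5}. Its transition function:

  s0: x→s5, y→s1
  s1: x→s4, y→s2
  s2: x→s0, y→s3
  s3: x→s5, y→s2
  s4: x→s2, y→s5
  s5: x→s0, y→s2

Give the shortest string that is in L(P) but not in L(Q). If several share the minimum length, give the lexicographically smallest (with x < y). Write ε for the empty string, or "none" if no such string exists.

The string xx is accepted by P but not by Q.
No shorter string lies in the difference, and xx is the lexicographically first length-2 string in L(P) \ L(Q).

xx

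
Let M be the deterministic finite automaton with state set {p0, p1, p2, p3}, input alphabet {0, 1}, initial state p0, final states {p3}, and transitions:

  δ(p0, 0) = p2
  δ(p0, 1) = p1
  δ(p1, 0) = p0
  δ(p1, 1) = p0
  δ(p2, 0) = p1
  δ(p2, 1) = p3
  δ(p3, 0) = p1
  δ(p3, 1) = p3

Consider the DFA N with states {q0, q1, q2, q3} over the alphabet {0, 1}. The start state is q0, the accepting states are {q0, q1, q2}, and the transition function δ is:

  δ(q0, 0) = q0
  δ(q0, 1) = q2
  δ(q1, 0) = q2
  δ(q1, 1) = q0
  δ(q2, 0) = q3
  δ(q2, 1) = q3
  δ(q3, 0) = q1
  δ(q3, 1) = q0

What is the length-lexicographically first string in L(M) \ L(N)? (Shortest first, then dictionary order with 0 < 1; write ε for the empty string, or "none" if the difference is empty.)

The string 011 is accepted by M but not by N.
No shorter string lies in the difference, and 011 is the lexicographically first length-3 string in L(M) \ L(N).

011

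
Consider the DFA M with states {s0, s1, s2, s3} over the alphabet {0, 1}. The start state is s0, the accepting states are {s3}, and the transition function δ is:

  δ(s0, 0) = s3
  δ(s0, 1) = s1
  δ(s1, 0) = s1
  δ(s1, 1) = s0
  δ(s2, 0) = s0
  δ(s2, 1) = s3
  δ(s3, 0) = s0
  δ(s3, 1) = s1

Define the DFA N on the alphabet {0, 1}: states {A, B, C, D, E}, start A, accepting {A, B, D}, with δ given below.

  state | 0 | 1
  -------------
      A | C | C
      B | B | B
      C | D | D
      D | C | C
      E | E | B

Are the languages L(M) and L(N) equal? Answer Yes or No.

No

The string 0 is accepted by M but rejected by N.
So L(M) ≠ L(N).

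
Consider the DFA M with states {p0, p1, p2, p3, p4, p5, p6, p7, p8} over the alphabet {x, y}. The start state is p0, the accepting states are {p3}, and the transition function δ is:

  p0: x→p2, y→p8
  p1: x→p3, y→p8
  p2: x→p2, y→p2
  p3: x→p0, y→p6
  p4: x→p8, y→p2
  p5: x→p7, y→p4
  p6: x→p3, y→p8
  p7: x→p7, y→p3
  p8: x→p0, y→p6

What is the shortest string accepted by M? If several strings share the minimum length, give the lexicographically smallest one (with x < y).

A breadth-first search from p0 reaches an accepting state first via the path p0 → p8 → p6 → p3 on input yyx.
No string of length < 3 is accepted (BFS exhausts all shorter strings without reaching an accepting state), and yyx is the lexicographically least accepting string of length 3.

yyx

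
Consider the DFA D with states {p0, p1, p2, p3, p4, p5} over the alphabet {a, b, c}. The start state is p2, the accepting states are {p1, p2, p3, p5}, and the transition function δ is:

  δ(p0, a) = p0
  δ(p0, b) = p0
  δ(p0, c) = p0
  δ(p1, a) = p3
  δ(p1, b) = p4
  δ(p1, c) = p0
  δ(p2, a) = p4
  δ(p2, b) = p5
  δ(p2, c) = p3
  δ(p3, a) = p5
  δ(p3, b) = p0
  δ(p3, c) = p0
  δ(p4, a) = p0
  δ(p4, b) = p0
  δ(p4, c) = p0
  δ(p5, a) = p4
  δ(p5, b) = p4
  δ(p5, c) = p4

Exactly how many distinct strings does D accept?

The useful subgraph on states {p2, p3, p5} is acyclic, so L(D) is finite; the longest accepting path visits 3 useful states, giving maximum string length 2.
Counting accepting paths from p2 by length: 1 of length 0, 2 of length 1, 1 of length 2. Total 4.

4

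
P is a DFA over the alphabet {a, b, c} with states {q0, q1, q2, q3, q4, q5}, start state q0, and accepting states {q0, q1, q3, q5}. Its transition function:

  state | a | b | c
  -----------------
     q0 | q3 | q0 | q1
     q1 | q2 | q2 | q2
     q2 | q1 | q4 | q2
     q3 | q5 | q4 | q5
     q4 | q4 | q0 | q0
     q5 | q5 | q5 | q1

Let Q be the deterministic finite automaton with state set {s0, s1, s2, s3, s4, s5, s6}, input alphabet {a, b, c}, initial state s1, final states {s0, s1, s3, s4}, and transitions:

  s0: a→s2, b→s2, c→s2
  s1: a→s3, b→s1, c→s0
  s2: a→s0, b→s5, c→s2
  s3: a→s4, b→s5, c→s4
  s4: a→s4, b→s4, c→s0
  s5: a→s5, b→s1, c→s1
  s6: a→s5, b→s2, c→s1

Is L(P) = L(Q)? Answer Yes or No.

Yes

Exploring the product automaton P × Q from the start pair (q0, s1), following both machines on each input symbol, reaches 6 state pairs: (q0, s1), (q3, s3), (q1, s0), (q5, s4), (q4, s5), (q2, s2).
P accepts in {q0, q1, q3, q5} and Q accepts in {s0, s1, s3, s4}. In every reachable pair the two components are either both accepting — (q0, s1), (q3, s3), (q1, s0), (q5, s4) — or both non-accepting, so no string is accepted by exactly one of the machines: L(P) \ L(Q) and L(Q) \ L(P) are both empty.
Hence every string is accepted by P iff it is accepted by Q, and the two languages coincide.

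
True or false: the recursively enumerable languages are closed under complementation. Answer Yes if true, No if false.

No

If both L and its complement were r.e., running the two recognisers in parallel would decide L, so L would be recursive; but there are r.e. languages that are not recursive (e.g. the halting problem), and their complements are therefore not r.e.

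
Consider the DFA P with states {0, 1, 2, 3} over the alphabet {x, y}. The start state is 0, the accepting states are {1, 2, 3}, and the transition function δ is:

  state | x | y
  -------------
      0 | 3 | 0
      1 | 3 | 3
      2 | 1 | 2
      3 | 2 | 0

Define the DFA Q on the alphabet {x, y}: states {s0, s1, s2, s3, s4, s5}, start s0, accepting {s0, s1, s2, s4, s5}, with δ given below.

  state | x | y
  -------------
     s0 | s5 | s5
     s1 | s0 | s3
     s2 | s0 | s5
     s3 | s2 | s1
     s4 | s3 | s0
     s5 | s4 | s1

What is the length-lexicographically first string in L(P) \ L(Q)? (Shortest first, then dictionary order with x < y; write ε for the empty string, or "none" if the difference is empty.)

The string xxx is accepted by P but not by Q.
No shorter string lies in the difference, and xxx is the lexicographically first length-3 string in L(P) \ L(Q).

xxx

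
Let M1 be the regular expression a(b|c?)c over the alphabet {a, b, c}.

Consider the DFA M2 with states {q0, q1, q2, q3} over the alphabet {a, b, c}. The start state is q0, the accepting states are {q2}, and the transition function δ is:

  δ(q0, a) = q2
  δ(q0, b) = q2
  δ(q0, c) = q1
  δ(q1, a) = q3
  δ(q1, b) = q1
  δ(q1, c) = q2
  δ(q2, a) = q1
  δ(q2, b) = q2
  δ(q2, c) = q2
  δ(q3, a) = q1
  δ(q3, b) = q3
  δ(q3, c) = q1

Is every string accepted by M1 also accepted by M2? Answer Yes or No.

Converting the expression M1 to a DFA (subset construction, then merging equivalent states) gives the minimal DFA with states {r0, r1, r2, r3, r4, r5}, start state r0, accepting states {r4, r5} and transitions r0: a→r1, b→r2, c→r2; r1: a→r2, b→r3, c→r4; r2: a→r2, b→r2, c→r2; r3: a→r2, b→r2, c→r5; r4: a→r2, b→r2, c→r5; r5: a→r2, b→r2, c→r2.
Exploring the product automaton M1 × M2 from the start pair (r0, q0), following both machines on each input symbol, reaches 8 state pairs: (r0, q0), (r1, q2), (r2, q2), (r2, q1), (r3, q2), (r4, q2), (r2, q3), (r5, q2).
M1 accepts in {r4, r5} and M2 accepts in {q2}. The reachable pairs whose M1-component is accepting are (r4, q2), (r5, q2); in each of them the M2-component is accepting too, so the product for L(M1) \ L(M2) (M1-component accepting, M2-component rejecting) has no reachable accepting pair and the difference is empty.
Hence every string in L(M1) is also in L(M2).

Yes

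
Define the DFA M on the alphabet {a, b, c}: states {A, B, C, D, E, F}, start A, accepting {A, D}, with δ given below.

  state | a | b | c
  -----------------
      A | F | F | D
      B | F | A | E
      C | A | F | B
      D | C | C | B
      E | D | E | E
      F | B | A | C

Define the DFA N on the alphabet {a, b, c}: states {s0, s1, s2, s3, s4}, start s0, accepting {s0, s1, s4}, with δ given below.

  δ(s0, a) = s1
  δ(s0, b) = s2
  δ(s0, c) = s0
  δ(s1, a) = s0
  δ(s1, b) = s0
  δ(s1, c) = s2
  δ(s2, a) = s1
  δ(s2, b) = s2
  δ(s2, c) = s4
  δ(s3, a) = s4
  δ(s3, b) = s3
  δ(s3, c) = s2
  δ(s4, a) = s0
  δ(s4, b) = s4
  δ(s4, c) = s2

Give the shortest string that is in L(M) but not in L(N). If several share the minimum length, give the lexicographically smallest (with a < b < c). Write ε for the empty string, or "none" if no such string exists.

bb

The string bb is accepted by M but not by N.
No shorter string lies in the difference, and bb is the lexicographically first length-2 string in L(M) \ L(N).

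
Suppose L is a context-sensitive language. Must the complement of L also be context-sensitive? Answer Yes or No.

Yes

The context-sensitive languages are exactly NSPACE(n), and by the Immerman–Szelepcsényi theorem nondeterministic space classes (from log n up) are closed under complement.
So the context-sensitive languages are closed under complement.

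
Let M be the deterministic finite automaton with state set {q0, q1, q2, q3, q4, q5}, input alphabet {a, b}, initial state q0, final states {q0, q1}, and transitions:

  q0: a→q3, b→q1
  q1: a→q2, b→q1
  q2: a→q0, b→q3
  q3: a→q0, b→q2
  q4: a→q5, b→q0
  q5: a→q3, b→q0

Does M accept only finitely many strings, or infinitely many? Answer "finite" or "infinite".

infinite

State q1 is reachable from the start and can reach an accepting state, and it lies on the cycle q1 → q1.
Traversing that cycle any number of times yields accepted strings of unbounded length, so the language is infinite.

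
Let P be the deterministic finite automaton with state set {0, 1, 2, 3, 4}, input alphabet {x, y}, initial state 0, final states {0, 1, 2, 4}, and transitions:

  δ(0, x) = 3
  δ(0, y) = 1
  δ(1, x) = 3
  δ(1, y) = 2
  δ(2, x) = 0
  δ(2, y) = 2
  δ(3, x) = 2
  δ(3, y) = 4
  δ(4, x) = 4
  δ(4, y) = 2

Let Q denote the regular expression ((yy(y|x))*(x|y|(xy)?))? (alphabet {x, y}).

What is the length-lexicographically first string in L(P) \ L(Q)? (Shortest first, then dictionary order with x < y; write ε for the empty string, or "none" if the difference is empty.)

xx

The string xx is accepted by P but not by Q.
No shorter string lies in the difference, and xx is the lexicographically first length-2 string in L(P) \ L(Q).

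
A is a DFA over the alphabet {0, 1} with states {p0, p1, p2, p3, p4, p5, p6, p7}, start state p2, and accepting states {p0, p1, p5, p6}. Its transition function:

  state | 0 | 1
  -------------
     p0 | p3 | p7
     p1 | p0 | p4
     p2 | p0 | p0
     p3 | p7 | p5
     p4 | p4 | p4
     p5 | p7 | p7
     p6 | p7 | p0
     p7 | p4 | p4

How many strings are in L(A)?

4

The useful subgraph on states {p0, p2, p3, p5} is acyclic, so L(A) is finite; the longest accepting path visits 4 useful states, giving maximum string length 3.
Counting accepting paths from p2 by length: 2 of length 1, 2 of length 3. Total 4.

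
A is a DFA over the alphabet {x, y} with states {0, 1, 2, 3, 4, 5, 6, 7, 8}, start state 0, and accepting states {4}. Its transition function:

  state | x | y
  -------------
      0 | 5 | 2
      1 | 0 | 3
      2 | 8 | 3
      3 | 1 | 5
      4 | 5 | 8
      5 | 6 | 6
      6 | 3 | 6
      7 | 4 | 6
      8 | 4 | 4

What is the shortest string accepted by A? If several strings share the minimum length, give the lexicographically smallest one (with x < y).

A breadth-first search from 0 reaches an accepting state first via the path 0 → 2 → 8 → 4 on input yxx.
No string of length < 3 is accepted (BFS exhausts all shorter strings without reaching an accepting state), and yxx is the lexicographically least accepting string of length 3.

yxx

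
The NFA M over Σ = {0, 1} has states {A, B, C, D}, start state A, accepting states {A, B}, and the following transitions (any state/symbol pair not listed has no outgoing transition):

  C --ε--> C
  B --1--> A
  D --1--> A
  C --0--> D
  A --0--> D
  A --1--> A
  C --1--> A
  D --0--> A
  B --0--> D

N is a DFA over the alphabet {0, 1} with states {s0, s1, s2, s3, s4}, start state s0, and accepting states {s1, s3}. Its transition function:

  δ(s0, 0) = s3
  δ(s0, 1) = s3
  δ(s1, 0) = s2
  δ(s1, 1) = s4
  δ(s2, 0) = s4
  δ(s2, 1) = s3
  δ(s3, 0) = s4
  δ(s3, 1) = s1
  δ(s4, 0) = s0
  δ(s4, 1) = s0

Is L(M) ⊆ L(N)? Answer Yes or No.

The empty string ε is in L(M) but not in L(N).
So L(M) ⊄ L(N).

No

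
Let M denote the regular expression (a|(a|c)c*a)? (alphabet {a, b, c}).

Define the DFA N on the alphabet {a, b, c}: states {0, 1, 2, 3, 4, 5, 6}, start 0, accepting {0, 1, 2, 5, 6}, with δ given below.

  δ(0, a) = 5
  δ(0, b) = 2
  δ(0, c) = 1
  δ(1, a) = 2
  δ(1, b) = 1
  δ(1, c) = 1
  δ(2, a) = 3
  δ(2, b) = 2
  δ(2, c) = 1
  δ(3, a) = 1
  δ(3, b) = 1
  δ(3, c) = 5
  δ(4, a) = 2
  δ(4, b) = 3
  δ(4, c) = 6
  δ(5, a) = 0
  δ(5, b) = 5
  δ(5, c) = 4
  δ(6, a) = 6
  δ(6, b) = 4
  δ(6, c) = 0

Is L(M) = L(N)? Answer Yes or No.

The string b is accepted by N but rejected by M.
So L(M) ≠ L(N).

No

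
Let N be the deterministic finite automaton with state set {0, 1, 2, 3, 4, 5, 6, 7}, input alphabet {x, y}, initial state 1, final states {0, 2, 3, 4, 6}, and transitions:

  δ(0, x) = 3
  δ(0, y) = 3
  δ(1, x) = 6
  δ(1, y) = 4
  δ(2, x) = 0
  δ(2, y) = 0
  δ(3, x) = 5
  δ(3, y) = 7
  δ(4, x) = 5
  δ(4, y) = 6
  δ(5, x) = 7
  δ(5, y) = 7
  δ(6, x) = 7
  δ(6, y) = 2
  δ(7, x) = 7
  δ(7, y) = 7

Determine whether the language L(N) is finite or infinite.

finite

The useful states (reachable from 1 and able to reach an accepting state) are {0, 1, 2, 3, 4, 6}.
Restricted to these states the transition graph has no cycle, so every accepting path has bounded length and L is finite.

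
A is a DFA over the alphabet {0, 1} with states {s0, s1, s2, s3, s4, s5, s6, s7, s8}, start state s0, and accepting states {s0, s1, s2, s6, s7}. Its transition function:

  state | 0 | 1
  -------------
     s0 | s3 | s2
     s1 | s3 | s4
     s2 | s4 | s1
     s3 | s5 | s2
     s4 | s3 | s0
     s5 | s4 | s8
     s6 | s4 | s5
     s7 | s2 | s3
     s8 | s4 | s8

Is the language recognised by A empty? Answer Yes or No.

The empty string ε is accepted: the run s0 ends in the accepting state s0.
Since at least one string is accepted, L(A) is not empty.

No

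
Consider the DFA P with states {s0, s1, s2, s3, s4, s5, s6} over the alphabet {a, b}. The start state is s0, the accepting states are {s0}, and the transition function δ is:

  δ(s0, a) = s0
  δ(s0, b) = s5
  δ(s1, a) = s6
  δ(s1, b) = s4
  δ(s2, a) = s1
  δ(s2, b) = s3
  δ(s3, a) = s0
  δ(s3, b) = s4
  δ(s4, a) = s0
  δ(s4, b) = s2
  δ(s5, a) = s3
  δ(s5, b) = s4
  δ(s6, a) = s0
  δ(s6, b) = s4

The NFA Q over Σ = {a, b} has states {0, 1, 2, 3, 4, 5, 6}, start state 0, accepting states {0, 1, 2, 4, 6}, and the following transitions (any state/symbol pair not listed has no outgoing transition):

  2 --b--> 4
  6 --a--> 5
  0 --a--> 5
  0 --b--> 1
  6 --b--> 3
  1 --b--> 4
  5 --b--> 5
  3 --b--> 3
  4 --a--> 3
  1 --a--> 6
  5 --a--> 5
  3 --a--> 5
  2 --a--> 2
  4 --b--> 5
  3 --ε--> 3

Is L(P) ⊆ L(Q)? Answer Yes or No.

No

The string a is in L(P) but not in L(Q).
So L(P) ⊄ L(Q).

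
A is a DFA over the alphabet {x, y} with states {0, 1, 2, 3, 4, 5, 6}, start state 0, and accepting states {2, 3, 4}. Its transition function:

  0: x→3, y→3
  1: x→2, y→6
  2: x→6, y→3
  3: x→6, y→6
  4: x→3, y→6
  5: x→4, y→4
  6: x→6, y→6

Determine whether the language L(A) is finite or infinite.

The useful states (reachable from 0 and able to reach an accepting state) are {0, 3}.
Restricted to these states the transition graph has no cycle, so every accepting path has bounded length and L is finite.

finite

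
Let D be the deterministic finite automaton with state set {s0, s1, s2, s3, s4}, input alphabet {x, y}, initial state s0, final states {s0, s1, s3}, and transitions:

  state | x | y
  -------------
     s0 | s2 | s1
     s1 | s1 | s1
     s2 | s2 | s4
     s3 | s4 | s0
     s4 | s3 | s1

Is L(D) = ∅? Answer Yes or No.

No

The empty string ε is accepted: the run s0 ends in the accepting state s0.
Since at least one string is accepted, L(D) is not empty.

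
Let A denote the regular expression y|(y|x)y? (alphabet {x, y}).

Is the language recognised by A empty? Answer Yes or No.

No

The string x matches the expression, so it belongs to L(A).
Since L(A) contains at least one string, it is not empty.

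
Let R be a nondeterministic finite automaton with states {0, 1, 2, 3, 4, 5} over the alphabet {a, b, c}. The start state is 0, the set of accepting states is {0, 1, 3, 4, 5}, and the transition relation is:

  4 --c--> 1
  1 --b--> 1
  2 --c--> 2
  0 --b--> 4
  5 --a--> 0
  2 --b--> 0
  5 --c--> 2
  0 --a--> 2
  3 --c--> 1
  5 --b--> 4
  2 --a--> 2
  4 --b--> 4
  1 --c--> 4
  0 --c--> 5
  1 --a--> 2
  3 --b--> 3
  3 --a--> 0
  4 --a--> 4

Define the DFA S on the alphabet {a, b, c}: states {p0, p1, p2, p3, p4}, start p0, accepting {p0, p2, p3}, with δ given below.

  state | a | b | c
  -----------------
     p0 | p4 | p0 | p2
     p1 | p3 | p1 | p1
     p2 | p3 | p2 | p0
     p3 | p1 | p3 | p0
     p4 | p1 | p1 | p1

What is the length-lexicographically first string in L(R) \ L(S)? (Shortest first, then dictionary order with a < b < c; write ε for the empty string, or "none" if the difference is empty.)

The string ab is accepted by R but not by S.
No shorter string lies in the difference, and ab is the lexicographically first length-2 string in L(R) \ L(S).

ab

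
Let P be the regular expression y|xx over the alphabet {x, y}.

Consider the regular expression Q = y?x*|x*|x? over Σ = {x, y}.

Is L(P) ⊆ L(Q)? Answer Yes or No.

Converting the expression P to a DFA (subset construction, then merging equivalent states) gives the minimal DFA with states {p0, p1, p2, p3}, start state p0, accepting states {p2} and transitions p0: x→p1, y→p2; p1: x→p2, y→p3; p2: x→p3, y→p3; p3: x→p3, y→p3.
Converting the expression Q to a DFA (subset construction, then merging equivalent states) gives the minimal DFA with states {q0, q1, q2}, start state q0, accepting states {q0, q1} and transitions q0: x→q1, y→q1; q1: x→q1, y→q2; q2: x→q2, y→q2.
Exploring the product automaton P × Q from the start pair (p0, q0), following both machines on each input symbol, reaches 5 state pairs: (p0, q0), (p1, q1), (p2, q1), (p3, q2), (p3, q1).
P accepts in {p2} and Q accepts in {q0, q1}. The reachable pairs whose P-component is accepting are (p2, q1); in each of them the Q-component is accepting too, so the product for L(P) \ L(Q) (P-component accepting, Q-component rejecting) has no reachable accepting pair and the difference is empty.
Hence every string in L(P) is also in L(Q).

Yes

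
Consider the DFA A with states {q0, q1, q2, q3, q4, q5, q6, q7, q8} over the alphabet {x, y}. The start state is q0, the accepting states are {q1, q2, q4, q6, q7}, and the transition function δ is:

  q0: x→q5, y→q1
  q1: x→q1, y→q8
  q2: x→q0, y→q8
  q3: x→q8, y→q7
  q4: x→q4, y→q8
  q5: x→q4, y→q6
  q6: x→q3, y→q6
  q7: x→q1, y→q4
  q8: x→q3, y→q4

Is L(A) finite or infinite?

State q8 is reachable from the start and can reach an accepting state, and it lies on the cycle q8 → q3 → q8.
Traversing that cycle any number of times yields accepted strings of unbounded length, so the language is infinite.

infinite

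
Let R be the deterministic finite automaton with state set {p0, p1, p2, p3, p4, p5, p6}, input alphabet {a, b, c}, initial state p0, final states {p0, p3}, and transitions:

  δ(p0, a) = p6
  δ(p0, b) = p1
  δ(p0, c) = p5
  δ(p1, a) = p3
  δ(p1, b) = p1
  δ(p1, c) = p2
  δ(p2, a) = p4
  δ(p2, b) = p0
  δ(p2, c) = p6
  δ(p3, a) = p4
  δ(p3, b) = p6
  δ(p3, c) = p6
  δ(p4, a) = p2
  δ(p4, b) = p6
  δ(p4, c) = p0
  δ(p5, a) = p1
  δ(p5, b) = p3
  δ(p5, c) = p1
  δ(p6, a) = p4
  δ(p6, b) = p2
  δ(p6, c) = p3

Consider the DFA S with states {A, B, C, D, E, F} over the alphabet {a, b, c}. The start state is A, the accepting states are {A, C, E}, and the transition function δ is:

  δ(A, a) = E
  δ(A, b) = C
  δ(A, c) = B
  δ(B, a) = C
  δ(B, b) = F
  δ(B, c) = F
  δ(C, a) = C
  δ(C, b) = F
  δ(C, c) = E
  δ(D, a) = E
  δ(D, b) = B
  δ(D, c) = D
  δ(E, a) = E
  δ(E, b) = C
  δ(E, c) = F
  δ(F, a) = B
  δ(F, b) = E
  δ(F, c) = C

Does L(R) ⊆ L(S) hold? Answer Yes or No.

The string ac is in L(R) but not in L(S).
So L(R) ⊄ L(S).

No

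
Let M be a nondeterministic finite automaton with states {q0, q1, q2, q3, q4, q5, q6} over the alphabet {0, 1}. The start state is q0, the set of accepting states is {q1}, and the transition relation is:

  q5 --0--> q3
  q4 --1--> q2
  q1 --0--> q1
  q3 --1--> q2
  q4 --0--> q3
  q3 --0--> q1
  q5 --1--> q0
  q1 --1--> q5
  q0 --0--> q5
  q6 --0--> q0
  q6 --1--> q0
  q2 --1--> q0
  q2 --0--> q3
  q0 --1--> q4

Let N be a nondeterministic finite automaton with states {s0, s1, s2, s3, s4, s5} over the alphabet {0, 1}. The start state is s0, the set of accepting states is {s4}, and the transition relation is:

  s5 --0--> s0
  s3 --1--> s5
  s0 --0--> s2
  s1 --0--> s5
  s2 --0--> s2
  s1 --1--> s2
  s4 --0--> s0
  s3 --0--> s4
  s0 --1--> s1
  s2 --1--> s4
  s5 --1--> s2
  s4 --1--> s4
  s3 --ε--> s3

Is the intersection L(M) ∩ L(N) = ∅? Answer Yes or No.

Yes

Exploring the product automaton M × N from the start pair (q0, s0), following both machines on each input symbol, reaches 20 state pairs: (q0, s0), (q5, s2), (q4, s1), (q3, s2), (q0, s4), (q3, s5), (q2, s2), (q1, s2), (q2, s4), (q5, s0), (q4, s4), (q1, s0), (q5, s4), (q3, s0), (q0, s1), (q5, s1), (q2, s1), (q5, s5), (q4, s2), (q0, s2).
M accepts in {q1} and N accepts in {s4}; no reachable pair has both components accepting, so no string drives both machines to acceptance simultaneously and L(M) ∩ L(N) = ∅.
So no string is accepted by both, and the intersection is empty.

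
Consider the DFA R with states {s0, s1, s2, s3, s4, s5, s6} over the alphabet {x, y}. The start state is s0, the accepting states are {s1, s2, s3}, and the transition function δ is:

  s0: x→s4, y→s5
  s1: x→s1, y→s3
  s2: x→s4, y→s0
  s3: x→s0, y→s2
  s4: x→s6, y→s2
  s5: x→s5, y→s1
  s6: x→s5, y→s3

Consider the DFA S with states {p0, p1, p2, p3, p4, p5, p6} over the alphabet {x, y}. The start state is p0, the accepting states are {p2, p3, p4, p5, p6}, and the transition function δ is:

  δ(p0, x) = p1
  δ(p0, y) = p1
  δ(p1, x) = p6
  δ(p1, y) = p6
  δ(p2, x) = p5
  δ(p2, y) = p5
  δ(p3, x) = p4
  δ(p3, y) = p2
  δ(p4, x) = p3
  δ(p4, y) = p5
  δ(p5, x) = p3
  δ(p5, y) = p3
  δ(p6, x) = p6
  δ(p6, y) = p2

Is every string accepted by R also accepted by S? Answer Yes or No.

Exploring the product automaton R × S from the start pair (s0, p0), following both machines on each input symbol, reaches 31 state pairs: (s0, p0), (s4, p1), (s5, p1), (s6, p6), (s2, p6), (s5, p6), (s1, p6), (s3, p2), (s4, p6), (s0, p2), (s1, p2), (s0, p5), (s2, p5), (s2, p2), (s4, p5), (s5, p5), (s1, p5), (s3, p5), (s4, p3), (s5, p3), (s0, p3), (s6, p3), (s2, p3), (s1, p3), (s3, p3), (s6, p4), (s5, p4), (s4, p4), (s5, p2), (s1, p4), (s0, p4).
R accepts in {s1, s2, s3} and S accepts in {p2, p3, p4, p5, p6}. The reachable pairs whose R-component is accepting are (s2, p6), (s1, p6), (s3, p2), (s1, p2), (s2, p5), (s2, p2), (s1, p5), (s3, p5), (s2, p3), (s1, p3), (s3, p3), (s1, p4); in each of them the S-component is accepting too, so the product for L(R) \ L(S) (R-component accepting, S-component rejecting) has no reachable accepting pair and the difference is empty.
Hence every string in L(R) is also in L(S).

Yes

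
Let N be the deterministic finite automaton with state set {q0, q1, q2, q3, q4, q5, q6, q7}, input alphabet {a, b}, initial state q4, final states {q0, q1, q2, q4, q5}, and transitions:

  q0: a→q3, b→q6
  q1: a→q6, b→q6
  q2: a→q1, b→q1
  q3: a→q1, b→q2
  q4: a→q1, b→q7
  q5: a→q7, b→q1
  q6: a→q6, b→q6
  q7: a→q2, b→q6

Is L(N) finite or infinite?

finite

The useful states (reachable from q4 and able to reach an accepting state) are {q1, q2, q4, q7}.
Restricted to these states the transition graph has no cycle, so every accepting path has bounded length and L is finite.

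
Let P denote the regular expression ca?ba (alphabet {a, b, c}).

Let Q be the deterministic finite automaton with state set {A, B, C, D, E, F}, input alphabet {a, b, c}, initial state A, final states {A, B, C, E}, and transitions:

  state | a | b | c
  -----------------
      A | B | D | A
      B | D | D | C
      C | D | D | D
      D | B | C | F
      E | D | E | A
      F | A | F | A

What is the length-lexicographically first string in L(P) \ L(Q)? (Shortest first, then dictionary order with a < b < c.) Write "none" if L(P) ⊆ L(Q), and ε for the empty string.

Converting the expression P to a DFA (subset construction, then merging equivalent states) gives the minimal DFA with states {p0, p1, p2, p3, p4, p5}, start state p0, accepting states {p5} and transitions p0: a→p1, b→p1, c→p2; p1: a→p1, b→p1, c→p1; p2: a→p3, b→p4, c→p1; p3: a→p1, b→p4, c→p1; p4: a→p5, b→p1, c→p1; p5: a→p1, b→p1, c→p1.
Exploring the product automaton P × Q from the start pair (p0, A), following both machines on each input symbol, reaches 10 state pairs: (p0, A), (p1, B), (p1, D), (p2, A), (p1, C), (p1, F), (p3, B), (p4, D), (p1, A), (p5, B).
P accepts in {p5} and Q accepts in {A, B, C, E}. The reachable pairs whose P-component is accepting are (p5, B); in each of them the Q-component is accepting too, so the product for L(P) \ L(Q) (P-component accepting, Q-component rejecting) has no reachable accepting pair and the difference is empty.
So every string accepted by P is also accepted by Q: L(P) \ L(Q) = ∅ and there is no such string.

none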